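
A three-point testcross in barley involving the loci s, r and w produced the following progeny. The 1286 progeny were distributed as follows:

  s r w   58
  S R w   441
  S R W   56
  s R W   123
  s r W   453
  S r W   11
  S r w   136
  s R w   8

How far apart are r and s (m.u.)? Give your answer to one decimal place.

21.6 m.u.

The two most frequent reciprocal classes, S R w and s r W, are the parental types, so the F1 was S R w / s r W.
The two rarest classes, s R w and S r W, are the double crossovers. Comparing them with the parentals, only the s allele has switched, so s is the middle locus and the order is r – s – w.
Crossovers in the r–s interval produce the single-crossover classes S r w and s R W (136 + 123 = 259) plus the double crossovers (19).
RF(r–s) = (259 + 19) / 1286 = 278/1286 = 0.2162 → 21.6 m.u.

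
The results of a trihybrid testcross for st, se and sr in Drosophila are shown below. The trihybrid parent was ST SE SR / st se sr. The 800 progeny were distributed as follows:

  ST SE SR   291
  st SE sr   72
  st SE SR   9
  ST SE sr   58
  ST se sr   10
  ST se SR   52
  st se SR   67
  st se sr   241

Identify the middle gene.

st

The two rarest classes, st SE SR and ST se sr, are the double crossovers. Comparing them with the parentals, only the st allele has switched, so st is the middle locus and the order is sr – st – se.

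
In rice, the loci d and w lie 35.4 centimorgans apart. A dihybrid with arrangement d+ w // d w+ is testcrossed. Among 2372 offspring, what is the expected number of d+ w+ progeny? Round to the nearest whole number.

420

A map distance of 35.4 centimorgans corresponds to a recombination frequency of 0.354.
The F1 is d+ w / d w+, so d+ w+ is a recombinant gamete class with expected frequency r/2 = 0.354/2 = 0.1770.
Expected number = 0.1770 × 2372 = 419.84 ≈ 420.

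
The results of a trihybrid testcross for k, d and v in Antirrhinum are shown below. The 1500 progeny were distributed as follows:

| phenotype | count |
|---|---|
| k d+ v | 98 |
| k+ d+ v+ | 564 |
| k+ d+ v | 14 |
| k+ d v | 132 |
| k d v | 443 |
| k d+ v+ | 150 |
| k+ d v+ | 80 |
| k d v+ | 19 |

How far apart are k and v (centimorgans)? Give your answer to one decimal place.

21.0 centimorgans

The two most frequent reciprocal classes, k d v and k+ d+ v+, are the parental types, so the F1 was k d v / k+ d+ v+.
The two rarest classes, k d v+ and k+ d+ v, are the double crossovers. Comparing them with the parentals, only the v allele has switched, so v is the middle locus and the order is k – v – d.
Crossovers in the k–v interval produce the single-crossover classes k+ d v and k d+ v+ (132 + 150 = 282) plus the double crossovers (33).
RF(k–v) = (282 + 33) / 1500 = 315/1500 = 0.2100 → 21.0 centimorgans.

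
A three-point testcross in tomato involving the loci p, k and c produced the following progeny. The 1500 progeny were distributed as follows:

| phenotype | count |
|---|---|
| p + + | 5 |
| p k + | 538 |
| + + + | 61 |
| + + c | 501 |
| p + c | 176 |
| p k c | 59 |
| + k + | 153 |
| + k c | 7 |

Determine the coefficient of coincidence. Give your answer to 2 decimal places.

0.40

The two most frequent reciprocal classes, p k + and + + c, are the parental types, so the F1 was p k + / + + c.
The two rarest classes, p + + and + k c, are the double crossovers. Comparing them with the parentals, only the k allele has switched, so k is the middle locus and the order is p – k – c.
p–k: (329 + 12)/1500 = 0.2273; k–c: (120 + 12)/1500 = 0.0880.
Expected DCO frequency = 0.2273 × 0.0880 ≈ 0.02000; observed = 12/1500 ≈ 0.00800.
Coefficient of coincidence = 0.00800/0.02000 ≈ 0.40.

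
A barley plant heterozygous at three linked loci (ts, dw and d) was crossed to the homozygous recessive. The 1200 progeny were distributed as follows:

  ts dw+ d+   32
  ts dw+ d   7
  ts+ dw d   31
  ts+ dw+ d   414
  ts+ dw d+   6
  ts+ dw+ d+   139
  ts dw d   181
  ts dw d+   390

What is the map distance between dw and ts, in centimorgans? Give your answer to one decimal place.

The two most frequent reciprocal classes, ts dw d+ and ts+ dw+ d, are the parental types, so the F1 was ts dw d+ / ts+ dw+ d.
The two rarest classes, ts+ dw d+ and ts dw+ d, are the double crossovers. Comparing them with the parentals, only the ts allele has switched, so ts is the middle locus and the order is d – ts – dw.
Crossovers in the ts–dw interval produce the single-crossover classes ts dw+ d+ and ts+ dw d (32 + 31 = 63) plus the double crossovers (13).
RF(ts–dw) = (63 + 13) / 1200 = 76/1200 = 0.0633 → 6.3 centimorgans.

6.3 centimorgans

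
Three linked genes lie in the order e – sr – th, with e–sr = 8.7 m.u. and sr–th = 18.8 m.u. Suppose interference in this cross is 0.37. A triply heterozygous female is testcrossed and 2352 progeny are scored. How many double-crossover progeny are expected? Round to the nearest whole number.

Map distances give recombination frequencies of 0.087 and 0.188 for the two intervals.
With interference 0.37 (so coincidence = 0.63), expected double-crossover frequency = 0.087 × 0.188 × 0.63 = 0.01030.
Expected number = 0.01030 × 2352 = 24.24 ≈ 24.

24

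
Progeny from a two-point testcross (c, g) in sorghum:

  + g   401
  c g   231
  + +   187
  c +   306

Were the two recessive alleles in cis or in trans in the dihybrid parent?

The two most frequent classes are + g (401) and c + (306); these are the parental (non-recombinant) types.
So the F1 carried + g on one chromosome and c + on the other — the recessive alleles are on opposite chromosomes (trans / repulsion).

trans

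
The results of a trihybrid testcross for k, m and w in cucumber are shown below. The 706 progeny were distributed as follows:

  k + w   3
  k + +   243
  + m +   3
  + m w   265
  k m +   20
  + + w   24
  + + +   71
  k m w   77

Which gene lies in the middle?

The two most frequent reciprocal classes, + m w and k + +, are the parental types, so the F1 was + m w / k + +.
The two rarest classes, + m + and k + w, are the double crossovers. Comparing them with the parentals, only the w allele has switched, so w is the middle locus and the order is k – w – m.

w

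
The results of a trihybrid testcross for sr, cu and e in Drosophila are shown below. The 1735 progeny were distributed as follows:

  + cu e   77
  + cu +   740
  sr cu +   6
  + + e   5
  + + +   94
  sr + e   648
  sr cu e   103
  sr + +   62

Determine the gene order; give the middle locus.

The two most frequent reciprocal classes, + cu + and sr + e, are the parental types, so the F1 was + cu + / sr + e.
The two rarest classes, sr cu + and + + e, are the double crossovers. Comparing them with the parentals, only the sr allele has switched, so sr is the middle locus and the order is cu – sr – e.

sr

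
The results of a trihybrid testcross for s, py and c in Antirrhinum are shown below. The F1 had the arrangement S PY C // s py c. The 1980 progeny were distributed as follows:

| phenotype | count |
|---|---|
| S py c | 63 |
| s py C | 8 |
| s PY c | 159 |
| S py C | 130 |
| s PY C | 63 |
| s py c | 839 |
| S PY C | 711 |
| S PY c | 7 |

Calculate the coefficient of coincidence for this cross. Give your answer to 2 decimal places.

The two rarest classes, S PY c and s py C, are the double crossovers. Comparing them with the parentals, only the c allele has switched, so c is the middle locus and the order is py – c – s.
py–c: (289 + 15)/1980 = 0.1535; c–s: (126 + 15)/1980 = 0.0712.
Expected DCO frequency = 0.1535 × 0.0712 ≈ 0.01093; observed = 15/1980 ≈ 0.00758.
Coefficient of coincidence = 0.00758/0.01093 ≈ 0.69.

0.69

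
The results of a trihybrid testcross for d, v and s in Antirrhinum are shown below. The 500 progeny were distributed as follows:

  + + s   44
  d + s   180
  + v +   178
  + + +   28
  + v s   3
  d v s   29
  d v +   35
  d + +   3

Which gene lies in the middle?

The two most frequent reciprocal classes, d + s and + v +, are the parental types, so the F1 was d + s / + v +.
The two rarest classes, d + + and + v s, are the double crossovers. Comparing them with the parentals, only the s allele has switched, so s is the middle locus and the order is d – s – v.

s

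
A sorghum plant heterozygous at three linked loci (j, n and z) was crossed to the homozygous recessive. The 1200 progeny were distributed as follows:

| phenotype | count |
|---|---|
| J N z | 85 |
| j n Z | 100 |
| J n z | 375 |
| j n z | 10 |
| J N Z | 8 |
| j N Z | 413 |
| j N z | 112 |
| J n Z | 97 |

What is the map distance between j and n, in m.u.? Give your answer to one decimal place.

The two most frequent reciprocal classes, j N Z and J n z, are the parental types, so the F1 was j N Z / J n z.
The two rarest classes, J N Z and j n z, are the double crossovers. Comparing them with the parentals, only the j allele has switched, so j is the middle locus and the order is n – j – z.
Crossovers in the n–j interval produce the single-crossover classes j n Z and J N z (100 + 85 = 185) plus the double crossovers (18).
RF(n–j) = (185 + 18) / 1200 = 203/1200 = 0.1692 → 16.9 m.u.

16.9 m.u.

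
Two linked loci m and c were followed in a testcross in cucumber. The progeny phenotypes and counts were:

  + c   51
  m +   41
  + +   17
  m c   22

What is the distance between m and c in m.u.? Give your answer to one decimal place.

29.8 m.u.

The two most frequent classes, + c (51) and m + (41), are the parental types, so the F1 was + c / m +.
The recombinant classes are + + and m c: 17 + 22 = 39.
Recombination frequency = 39/131 = 0.2977 ≈ 29.8%, i.e. 29.8 m.u.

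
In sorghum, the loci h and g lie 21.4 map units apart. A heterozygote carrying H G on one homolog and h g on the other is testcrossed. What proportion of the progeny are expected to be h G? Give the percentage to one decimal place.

10.7%

A map distance of 21.4 map units corresponds to a recombination frequency of 0.214.
The F1 is H G / h g, so h G is a recombinant gamete class with expected frequency r/2 = 0.214/2 = 0.1070.
That is 0.1070 = 10.7% of the progeny.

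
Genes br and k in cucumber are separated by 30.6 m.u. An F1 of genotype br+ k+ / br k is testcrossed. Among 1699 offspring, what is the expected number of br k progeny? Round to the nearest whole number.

A map distance of 30.6 m.u. corresponds to a recombination frequency of 0.306.
The F1 is br+ k+ / br k, so br k is a parental gamete class with expected frequency (1 − r)/2 = 0.694/2 = 0.3470.
Expected number = 0.3470 × 1699 = 589.55 ≈ 590.

590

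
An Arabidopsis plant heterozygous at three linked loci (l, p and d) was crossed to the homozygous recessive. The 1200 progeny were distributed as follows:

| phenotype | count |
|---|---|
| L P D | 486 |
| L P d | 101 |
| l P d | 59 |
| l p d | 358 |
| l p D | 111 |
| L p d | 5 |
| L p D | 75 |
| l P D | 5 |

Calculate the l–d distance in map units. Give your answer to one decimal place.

18.5 map units

The two most frequent reciprocal classes, L P D and l p d, are the parental types, so the F1 was L P D / l p d.
The two rarest classes, l P D and L p d, are the double crossovers. Comparing them with the parentals, only the l allele has switched, so l is the middle locus and the order is d – l – p.
Crossovers in the d–l interval produce the single-crossover classes L P d and l p D (101 + 111 = 212) plus the double crossovers (10).
RF(d–l) = (212 + 10) / 1200 = 222/1200 = 0.1850 → 18.5 map units.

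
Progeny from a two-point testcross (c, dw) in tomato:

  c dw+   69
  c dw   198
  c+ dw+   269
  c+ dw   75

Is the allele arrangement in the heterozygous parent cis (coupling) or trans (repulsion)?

The two most frequent classes are c+ dw+ (269) and c dw (198); these are the parental (non-recombinant) types.
So the F1 carried c+ dw+ on one chromosome and c dw on the other — the recessive alleles are on the same chromosome (cis / coupling).

cis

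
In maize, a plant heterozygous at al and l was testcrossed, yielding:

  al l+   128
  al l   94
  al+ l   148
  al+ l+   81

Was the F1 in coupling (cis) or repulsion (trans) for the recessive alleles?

The two most frequent classes are al+ l (148) and al l+ (128); these are the parental (non-recombinant) types.
So the F1 carried al+ l on one chromosome and al l+ on the other — the recessive alleles are on opposite chromosomes (trans / repulsion).

trans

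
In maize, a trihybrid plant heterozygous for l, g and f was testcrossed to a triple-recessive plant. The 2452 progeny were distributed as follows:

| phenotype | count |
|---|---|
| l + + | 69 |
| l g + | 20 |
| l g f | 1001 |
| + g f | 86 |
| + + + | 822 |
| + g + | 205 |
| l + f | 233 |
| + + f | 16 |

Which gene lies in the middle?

The two most frequent reciprocal classes, l g f and + + +, are the parental types, so the F1 was l g f / + + +.
The two rarest classes, l g + and + + f, are the double crossovers. Comparing them with the parentals, only the f allele has switched, so f is the middle locus and the order is l – f – g.

f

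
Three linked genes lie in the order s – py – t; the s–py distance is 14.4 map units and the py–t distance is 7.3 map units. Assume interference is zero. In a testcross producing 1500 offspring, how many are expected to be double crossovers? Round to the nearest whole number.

Map distances give recombination frequencies of 0.144 and 0.073 for the two intervals.
With no interference, expected double-crossover frequency = 0.144 × 0.073 = 0.01051.
Expected number = 0.01051 × 1500 = 15.77 ≈ 16.

16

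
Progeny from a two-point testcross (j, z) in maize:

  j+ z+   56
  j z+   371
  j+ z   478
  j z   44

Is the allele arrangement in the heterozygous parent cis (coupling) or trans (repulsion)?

trans

The two most frequent classes are j+ z (478) and j z+ (371); these are the parental (non-recombinant) types.
So the F1 carried j+ z on one chromosome and j z+ on the other — the recessive alleles are on opposite chromosomes (trans / repulsion).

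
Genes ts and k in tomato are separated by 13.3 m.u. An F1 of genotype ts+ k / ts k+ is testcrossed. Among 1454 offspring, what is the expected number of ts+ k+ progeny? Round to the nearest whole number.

97

A map distance of 13.3 m.u. corresponds to a recombination frequency of 0.133.
The F1 is ts+ k / ts k+, so ts+ k+ is a recombinant gamete class with expected frequency r/2 = 0.133/2 = 0.0665.
Expected number = 0.0665 × 1454 = 96.69 ≈ 97.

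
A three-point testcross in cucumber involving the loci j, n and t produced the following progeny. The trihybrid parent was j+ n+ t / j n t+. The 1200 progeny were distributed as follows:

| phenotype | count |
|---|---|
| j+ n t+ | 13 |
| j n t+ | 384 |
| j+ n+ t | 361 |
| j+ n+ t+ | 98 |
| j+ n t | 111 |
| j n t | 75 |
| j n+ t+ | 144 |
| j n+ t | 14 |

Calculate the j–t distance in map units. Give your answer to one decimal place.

The two rarest classes, j n+ t and j+ n t+, are the double crossovers. Comparing them with the parentals, only the j allele has switched, so j is the middle locus and the order is t – j – n.
Crossovers in the t–j interval produce the single-crossover classes j+ n+ t+ and j n t (98 + 75 = 173) plus the double crossovers (27).
RF(t–j) = (173 + 27) / 1200 = 200/1200 = 0.1667 → 16.7 map units.

16.7 map units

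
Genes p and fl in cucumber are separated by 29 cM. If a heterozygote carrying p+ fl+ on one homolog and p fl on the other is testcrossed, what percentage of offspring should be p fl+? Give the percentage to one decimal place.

14.5%

A map distance of 29 cM corresponds to a recombination frequency of 0.290.
The F1 is p+ fl+ / p fl, so p fl+ is a recombinant gamete class with expected frequency r/2 = 0.290/2 = 0.1450.
That is 0.1450 = 14.5% of the progeny.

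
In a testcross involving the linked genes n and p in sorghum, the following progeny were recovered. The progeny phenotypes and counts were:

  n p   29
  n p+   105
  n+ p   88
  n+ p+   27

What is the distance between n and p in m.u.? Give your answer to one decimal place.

22.5 m.u.

The two most frequent classes, n+ p (88) and n p+ (105), are the parental types, so the F1 was n+ p / n p+.
The recombinant classes are n+ p+ and n p: 27 + 29 = 56.
Recombination frequency = 56/249 = 0.2249 ≈ 22.5%, i.e. 22.5 m.u.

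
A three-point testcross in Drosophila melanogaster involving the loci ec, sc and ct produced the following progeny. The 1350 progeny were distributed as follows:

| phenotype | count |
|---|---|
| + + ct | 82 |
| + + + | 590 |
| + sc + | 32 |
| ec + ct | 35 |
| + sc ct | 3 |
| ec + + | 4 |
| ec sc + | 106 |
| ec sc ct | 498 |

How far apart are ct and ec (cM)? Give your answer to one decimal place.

The two most frequent reciprocal classes, ec sc ct and + + +, are the parental types, so the F1 was ec sc ct / + + +.
The two rarest classes, + sc ct and ec + +, are the double crossovers. Comparing them with the parentals, only the ec allele has switched, so ec is the middle locus and the order is ct – ec – sc.
Crossovers in the ct–ec interval produce the single-crossover classes ec sc + and + + ct (106 + 82 = 188) plus the double crossovers (7).
RF(ct–ec) = (188 + 7) / 1350 = 195/1350 = 0.1444 → 14.4 cM.

14.4 cM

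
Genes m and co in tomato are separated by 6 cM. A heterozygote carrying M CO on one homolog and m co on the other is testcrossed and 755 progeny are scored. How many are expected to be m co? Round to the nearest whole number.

355

A map distance of 6 cM corresponds to a recombination frequency of 0.060.
The F1 is M CO / m co, so m co is a parental gamete class with expected frequency (1 − r)/2 = 0.940/2 = 0.4700.
Expected number = 0.4700 × 755 = 354.85 ≈ 355.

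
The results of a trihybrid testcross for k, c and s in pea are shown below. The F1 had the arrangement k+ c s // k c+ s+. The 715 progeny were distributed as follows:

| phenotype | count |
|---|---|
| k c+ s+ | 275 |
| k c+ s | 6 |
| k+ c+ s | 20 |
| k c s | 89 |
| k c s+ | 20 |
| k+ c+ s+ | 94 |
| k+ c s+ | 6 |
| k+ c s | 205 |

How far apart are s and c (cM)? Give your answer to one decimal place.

The two rarest classes, k+ c s+ and k c+ s, are the double crossovers. Comparing them with the parentals, only the s allele has switched, so s is the middle locus and the order is c – s – k.
Crossovers in the c–s interval produce the single-crossover classes k+ c+ s and k c s+ (20 + 20 = 40) plus the double crossovers (12).
RF(c–s) = (40 + 12) / 715 = 52/715 = 0.0727 → 7.3 cM.

7.3 cM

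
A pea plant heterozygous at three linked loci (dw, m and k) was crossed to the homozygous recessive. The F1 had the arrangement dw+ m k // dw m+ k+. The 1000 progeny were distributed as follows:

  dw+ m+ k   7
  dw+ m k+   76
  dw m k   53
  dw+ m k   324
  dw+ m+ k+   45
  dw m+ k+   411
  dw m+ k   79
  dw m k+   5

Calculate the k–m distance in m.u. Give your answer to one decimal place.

The two rarest classes, dw+ m+ k and dw m k+, are the double crossovers. Comparing them with the parentals, only the m allele has switched, so m is the middle locus and the order is dw – m – k.
Crossovers in the m–k interval produce the single-crossover classes dw+ m k+ and dw m+ k (76 + 79 = 155) plus the double crossovers (12).
RF(m–k) = (155 + 12) / 1000 = 167/1000 = 0.1670 → 16.7 m.u.

16.7 m.u.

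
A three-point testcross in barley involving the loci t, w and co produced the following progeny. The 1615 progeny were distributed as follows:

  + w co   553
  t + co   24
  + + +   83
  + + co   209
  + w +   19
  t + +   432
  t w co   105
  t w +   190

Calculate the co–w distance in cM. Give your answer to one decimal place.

The two most frequent reciprocal classes, t + + and + w co, are the parental types, so the F1 was t + + / + w co.
The two rarest classes, t + co and + w +, are the double crossovers. Comparing them with the parentals, only the co allele has switched, so co is the middle locus and the order is w – co – t.
Crossovers in the w–co interval produce the single-crossover classes t w + and + + co (190 + 209 = 399) plus the double crossovers (43).
RF(w–co) = (399 + 43) / 1615 = 442/1615 = 0.2737 → 27.4 cM.

27.4 cM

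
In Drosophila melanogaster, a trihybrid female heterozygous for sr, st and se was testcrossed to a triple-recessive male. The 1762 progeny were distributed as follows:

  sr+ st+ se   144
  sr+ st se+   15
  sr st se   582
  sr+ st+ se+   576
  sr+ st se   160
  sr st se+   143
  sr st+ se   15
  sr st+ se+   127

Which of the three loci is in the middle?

The two most frequent reciprocal classes, sr+ st+ se+ and sr st se, are the parental types, so the F1 was sr+ st+ se+ / sr st se.
The two rarest classes, sr+ st se+ and sr st+ se, are the double crossovers. Comparing them with the parentals, only the st allele has switched, so st is the middle locus and the order is sr – st – se.

st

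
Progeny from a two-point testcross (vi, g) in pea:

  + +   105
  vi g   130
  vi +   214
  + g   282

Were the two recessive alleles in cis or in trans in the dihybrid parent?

trans

The two most frequent classes are + g (282) and vi + (214); these are the parental (non-recombinant) types.
So the F1 carried + g on one chromosome and vi + on the other — the recessive alleles are on opposite chromosomes (trans / repulsion).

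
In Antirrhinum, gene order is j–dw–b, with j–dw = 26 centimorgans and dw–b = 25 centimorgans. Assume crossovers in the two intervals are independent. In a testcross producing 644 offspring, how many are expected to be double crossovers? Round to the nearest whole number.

42

Map distances give recombination frequencies of 0.260 and 0.250 for the two intervals.
With no interference, expected double-crossover frequency = 0.260 × 0.250 = 0.06500.
Expected number = 0.06500 × 644 = 41.86 ≈ 42.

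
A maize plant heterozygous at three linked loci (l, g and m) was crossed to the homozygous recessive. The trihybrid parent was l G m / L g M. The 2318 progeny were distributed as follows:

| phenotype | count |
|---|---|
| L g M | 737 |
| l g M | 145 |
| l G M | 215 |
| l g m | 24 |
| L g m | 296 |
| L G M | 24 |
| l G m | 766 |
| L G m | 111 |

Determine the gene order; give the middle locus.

The two rarest classes, l g m and L G M, are the double crossovers. Comparing them with the parentals, only the g allele has switched, so g is the middle locus and the order is l – g – m.

g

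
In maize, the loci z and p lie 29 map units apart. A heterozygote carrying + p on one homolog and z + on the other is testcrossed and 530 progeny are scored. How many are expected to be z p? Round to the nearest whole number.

A map distance of 29 map units corresponds to a recombination frequency of 0.290.
The F1 is + p / z +, so z p is a recombinant gamete class with expected frequency r/2 = 0.290/2 = 0.1450.
Expected number = 0.1450 × 530 = 76.85 ≈ 77.

77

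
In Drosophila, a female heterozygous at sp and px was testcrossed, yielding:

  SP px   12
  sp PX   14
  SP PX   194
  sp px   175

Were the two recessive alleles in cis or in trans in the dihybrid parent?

cis

The two most frequent classes are SP PX (194) and sp px (175); these are the parental (non-recombinant) types.
So the F1 carried SP PX on one chromosome and sp px on the other — the recessive alleles are on the same chromosome (cis / coupling).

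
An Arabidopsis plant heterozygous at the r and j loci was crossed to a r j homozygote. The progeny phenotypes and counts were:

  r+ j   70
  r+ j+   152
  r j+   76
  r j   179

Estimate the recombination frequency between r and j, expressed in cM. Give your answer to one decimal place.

The two most frequent classes, r+ j+ (152) and r j (179), are the parental types, so the F1 was r+ j+ / r j.
The recombinant classes are r+ j and r j+: 70 + 76 = 146.
Recombination frequency = 146/477 = 0.3061 ≈ 30.6%, i.e. 30.6 cM.

30.6 cM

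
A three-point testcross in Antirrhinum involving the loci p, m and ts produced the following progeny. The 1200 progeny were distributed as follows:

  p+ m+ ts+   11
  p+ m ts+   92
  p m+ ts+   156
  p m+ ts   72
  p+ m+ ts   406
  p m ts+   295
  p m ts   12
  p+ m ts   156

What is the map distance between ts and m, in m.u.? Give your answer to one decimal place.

27.9 m.u.

The two most frequent reciprocal classes, p m ts+ and p+ m+ ts, are the parental types, so the F1 was p m ts+ / p+ m+ ts.
The two rarest classes, p m ts and p+ m+ ts+, are the double crossovers. Comparing them with the parentals, only the ts allele has switched, so ts is the middle locus and the order is m – ts – p.
Crossovers in the m–ts interval produce the single-crossover classes p m+ ts+ and p+ m ts (156 + 156 = 312) plus the double crossovers (23).
RF(m–ts) = (312 + 23) / 1200 = 335/1200 = 0.2792 → 27.9 m.u.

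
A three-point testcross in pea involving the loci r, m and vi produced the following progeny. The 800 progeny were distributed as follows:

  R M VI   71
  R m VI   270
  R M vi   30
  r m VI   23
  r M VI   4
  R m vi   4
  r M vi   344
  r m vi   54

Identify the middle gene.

The two most frequent reciprocal classes, r M vi and R m VI, are the parental types, so the F1 was r M vi / R m VI.
The two rarest classes, r M VI and R m vi, are the double crossovers. Comparing them with the parentals, only the vi allele has switched, so vi is the middle locus and the order is m – vi – r.

vi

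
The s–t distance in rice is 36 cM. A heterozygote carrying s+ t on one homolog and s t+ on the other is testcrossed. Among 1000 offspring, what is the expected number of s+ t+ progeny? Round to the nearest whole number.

A map distance of 36 cM corresponds to a recombination frequency of 0.360.
The F1 is s+ t / s t+, so s+ t+ is a recombinant gamete class with expected frequency r/2 = 0.360/2 = 0.1800.
Expected number = 0.1800 × 1000 = 180.00 ≈ 180.

180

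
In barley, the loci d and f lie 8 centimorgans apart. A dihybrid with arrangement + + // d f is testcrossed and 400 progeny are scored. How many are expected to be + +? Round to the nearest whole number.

184

A map distance of 8 centimorgans corresponds to a recombination frequency of 0.080.
The F1 is + + / d f, so + + is a parental gamete class with expected frequency (1 − r)/2 = 0.920/2 = 0.4600.
Expected number = 0.4600 × 400 = 184.00 ≈ 184.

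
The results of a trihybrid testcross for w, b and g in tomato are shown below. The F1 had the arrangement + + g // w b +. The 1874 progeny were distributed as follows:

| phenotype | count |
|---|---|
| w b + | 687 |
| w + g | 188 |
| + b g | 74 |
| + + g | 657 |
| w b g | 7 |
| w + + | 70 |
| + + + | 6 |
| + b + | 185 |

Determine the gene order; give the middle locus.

g

The two rarest classes, + + + and w b g, are the double crossovers. Comparing them with the parentals, only the g allele has switched, so g is the middle locus and the order is b – g – w.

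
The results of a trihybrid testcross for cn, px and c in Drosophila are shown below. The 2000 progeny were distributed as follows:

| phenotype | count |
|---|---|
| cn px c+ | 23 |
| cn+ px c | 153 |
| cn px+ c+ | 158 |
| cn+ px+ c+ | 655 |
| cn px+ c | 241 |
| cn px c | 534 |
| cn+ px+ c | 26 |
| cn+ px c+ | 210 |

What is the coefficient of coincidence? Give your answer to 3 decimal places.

0.544

The two most frequent reciprocal classes, cn px c and cn+ px+ c+, are the parental types, so the F1 was cn px c / cn+ px+ c+.
The two rarest classes, cn px c+ and cn+ px+ c, are the double crossovers. Comparing them with the parentals, only the c allele has switched, so c is the middle locus and the order is px – c – cn.
px–c: (451 + 49)/2000 = 0.2500; c–cn: (311 + 49)/2000 = 0.1800.
Expected DCO frequency = 0.2500 × 0.1800 ≈ 0.04500; observed = 49/2000 ≈ 0.02450.
Coefficient of coincidence = 0.02450/0.04500 ≈ 0.544.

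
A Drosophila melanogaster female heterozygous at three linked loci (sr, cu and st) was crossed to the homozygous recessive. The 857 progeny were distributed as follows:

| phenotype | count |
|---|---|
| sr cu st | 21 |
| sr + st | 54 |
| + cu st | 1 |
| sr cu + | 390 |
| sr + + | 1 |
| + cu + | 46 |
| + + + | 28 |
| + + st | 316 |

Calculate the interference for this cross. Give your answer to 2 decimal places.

The two most frequent reciprocal classes, sr cu + and + + st, are the parental types, so the F1 was sr cu + / + + st.
The two rarest classes, sr + + and + cu st, are the double crossovers. Comparing them with the parentals, only the cu allele has switched, so cu is the middle locus and the order is sr – cu – st.
sr–cu: (100 + 2)/857 = 0.1190; cu–st: (49 + 2)/857 = 0.0595.
Expected DCO frequency = 0.1190 × 0.0595 ≈ 0.00708; observed = 2/857 ≈ 0.00233.
Coefficient of coincidence = 0.00233/0.00708 ≈ 0.33; interference = 1 − 0.33 = 0.67.

0.67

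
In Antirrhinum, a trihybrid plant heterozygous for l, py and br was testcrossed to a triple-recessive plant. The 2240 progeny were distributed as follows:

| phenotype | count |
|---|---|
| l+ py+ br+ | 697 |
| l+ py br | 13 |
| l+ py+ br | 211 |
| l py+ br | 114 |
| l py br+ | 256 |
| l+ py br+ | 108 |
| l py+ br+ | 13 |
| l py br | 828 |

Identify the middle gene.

The two most frequent reciprocal classes, l py br and l+ py+ br+, are the parental types, so the F1 was l py br / l+ py+ br+.
The two rarest classes, l+ py br and l py+ br+, are the double crossovers. Comparing them with the parentals, only the l allele has switched, so l is the middle locus and the order is py – l – br.

l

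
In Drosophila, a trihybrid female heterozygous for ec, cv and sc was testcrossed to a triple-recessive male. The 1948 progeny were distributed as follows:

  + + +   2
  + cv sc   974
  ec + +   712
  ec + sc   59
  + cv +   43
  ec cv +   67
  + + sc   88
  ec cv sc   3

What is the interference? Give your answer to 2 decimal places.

The two most frequent reciprocal classes, ec + + and + cv sc, are the parental types, so the F1 was ec + + / + cv sc.
The two rarest classes, + + + and ec cv sc, are the double crossovers. Comparing them with the parentals, only the ec allele has switched, so ec is the middle locus and the order is sc – ec – cv.
sc–ec: (102 + 5)/1948 = 0.0549; ec–cv: (155 + 5)/1948 = 0.0821.
Expected DCO frequency = 0.0549 × 0.0821 ≈ 0.00451; observed = 5/1948 ≈ 0.00257.
Coefficient of coincidence = 0.00257/0.00451 ≈ 0.57; interference = 1 − 0.57 = 0.43.

0.43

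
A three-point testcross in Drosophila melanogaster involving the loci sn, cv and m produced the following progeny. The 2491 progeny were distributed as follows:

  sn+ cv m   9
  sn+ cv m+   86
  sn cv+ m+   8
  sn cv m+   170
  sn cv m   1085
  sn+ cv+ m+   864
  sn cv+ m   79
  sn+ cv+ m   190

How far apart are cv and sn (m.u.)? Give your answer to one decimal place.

7.3 m.u.

The two most frequent reciprocal classes, sn+ cv+ m+ and sn cv m, are the parental types, so the F1 was sn+ cv+ m+ / sn cv m.
The two rarest classes, sn cv+ m+ and sn+ cv m, are the double crossovers. Comparing them with the parentals, only the sn allele has switched, so sn is the middle locus and the order is cv – sn – m.
Crossovers in the cv–sn interval produce the single-crossover classes sn+ cv m+ and sn cv+ m (86 + 79 = 165) plus the double crossovers (17).
RF(cv–sn) = (165 + 17) / 2491 = 182/2491 = 0.0731 → 7.3 m.u.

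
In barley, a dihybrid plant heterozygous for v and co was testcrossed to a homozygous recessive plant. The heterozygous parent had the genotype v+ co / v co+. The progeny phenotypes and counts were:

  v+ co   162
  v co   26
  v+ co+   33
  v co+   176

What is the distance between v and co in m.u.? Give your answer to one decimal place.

14.9 m.u.

The recombinant classes are v+ co+ and v co: 33 + 26 = 59.
Recombination frequency = 59/397 = 0.1486 ≈ 14.9%, i.e. 14.9 m.u.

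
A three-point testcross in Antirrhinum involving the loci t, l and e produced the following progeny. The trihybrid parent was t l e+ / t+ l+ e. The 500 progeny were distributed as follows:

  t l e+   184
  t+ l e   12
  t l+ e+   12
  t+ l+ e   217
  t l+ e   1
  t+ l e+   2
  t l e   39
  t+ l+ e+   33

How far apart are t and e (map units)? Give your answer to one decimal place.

15.0 map units

The two rarest classes, t+ l e+ and t l+ e, are the double crossovers. Comparing them with the parentals, only the t allele has switched, so t is the middle locus and the order is l – t – e.
Crossovers in the t–e interval produce the single-crossover classes t l e and t+ l+ e+ (39 + 33 = 72) plus the double crossovers (3).
RF(t–e) = (72 + 3) / 500 = 75/500 = 0.1500 → 15.0 map units.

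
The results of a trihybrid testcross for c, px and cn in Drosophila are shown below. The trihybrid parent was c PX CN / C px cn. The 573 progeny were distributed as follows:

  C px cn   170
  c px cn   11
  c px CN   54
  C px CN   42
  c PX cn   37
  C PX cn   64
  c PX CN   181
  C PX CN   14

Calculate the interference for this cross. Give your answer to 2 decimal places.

The two rarest classes, C PX CN and c px cn, are the double crossovers. Comparing them with the parentals, only the c allele has switched, so c is the middle locus and the order is cn – c – px.
cn–c: (79 + 25)/573 = 0.1815; c–px: (118 + 25)/573 = 0.2496.
Expected DCO frequency = 0.1815 × 0.2496 ≈ 0.04530; observed = 25/573 ≈ 0.04363.
Coefficient of coincidence = 0.04363/0.04530 ≈ 0.96; interference = 1 − 0.96 = 0.04.

0.04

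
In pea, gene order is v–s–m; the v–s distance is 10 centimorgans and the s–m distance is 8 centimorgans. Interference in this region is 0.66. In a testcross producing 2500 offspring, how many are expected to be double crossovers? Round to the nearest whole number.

Map distances give recombination frequencies of 0.100 and 0.080 for the two intervals.
With interference 0.66 (so coincidence = 0.34), expected double-crossover frequency = 0.100 × 0.080 × 0.34 = 0.00272.
Expected number = 0.00272 × 2500 = 6.80 ≈ 7.

7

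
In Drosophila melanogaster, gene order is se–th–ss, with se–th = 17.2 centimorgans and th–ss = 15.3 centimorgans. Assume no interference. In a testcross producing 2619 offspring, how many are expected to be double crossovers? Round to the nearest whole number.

69

Map distances give recombination frequencies of 0.172 and 0.153 for the two intervals.
With no interference, expected double-crossover frequency = 0.172 × 0.153 = 0.02632.
Expected number = 0.02632 × 2619 = 68.92 ≈ 69.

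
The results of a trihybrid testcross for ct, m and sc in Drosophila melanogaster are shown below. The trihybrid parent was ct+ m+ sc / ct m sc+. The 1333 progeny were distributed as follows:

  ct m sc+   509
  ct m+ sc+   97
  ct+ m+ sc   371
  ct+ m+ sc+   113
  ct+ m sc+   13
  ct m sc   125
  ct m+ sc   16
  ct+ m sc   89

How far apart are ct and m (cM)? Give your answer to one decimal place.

The two rarest classes, ct m+ sc and ct+ m sc+, are the double crossovers. Comparing them with the parentals, only the ct allele has switched, so ct is the middle locus and the order is sc – ct – m.
Crossovers in the ct–m interval produce the single-crossover classes ct+ m sc and ct m+ sc+ (89 + 97 = 186) plus the double crossovers (29).
RF(ct–m) = (186 + 29) / 1333 = 215/1333 = 0.1613 → 16.1 cM.

16.1 cM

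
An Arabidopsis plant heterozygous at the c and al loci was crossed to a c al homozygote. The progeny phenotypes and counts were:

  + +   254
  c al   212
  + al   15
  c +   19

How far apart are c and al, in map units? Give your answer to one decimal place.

6.8 map units

The two most frequent classes, + + (254) and c al (212), are the parental types, so the F1 was + + / c al.
The recombinant classes are + al and c +: 15 + 19 = 34.
Recombination frequency = 34/500 = 0.0680 ≈ 6.8%, i.e. 6.8 map units.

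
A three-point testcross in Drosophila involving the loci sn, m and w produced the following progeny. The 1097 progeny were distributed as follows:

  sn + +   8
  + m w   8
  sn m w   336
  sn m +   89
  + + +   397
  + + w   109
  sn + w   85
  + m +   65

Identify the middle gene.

The two most frequent reciprocal classes, + + + and sn m w, are the parental types, so the F1 was + + + / sn m w.
The two rarest classes, sn + + and + m w, are the double crossovers. Comparing them with the parentals, only the sn allele has switched, so sn is the middle locus and the order is w – sn – m.

sn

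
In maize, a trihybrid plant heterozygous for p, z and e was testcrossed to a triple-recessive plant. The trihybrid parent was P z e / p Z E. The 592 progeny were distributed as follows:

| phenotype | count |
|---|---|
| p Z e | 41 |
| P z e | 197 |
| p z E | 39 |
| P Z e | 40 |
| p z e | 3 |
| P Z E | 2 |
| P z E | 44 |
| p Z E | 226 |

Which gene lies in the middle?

The two rarest classes, p z e and P Z E, are the double crossovers. Comparing them with the parentals, only the p allele has switched, so p is the middle locus and the order is e – p – z.

p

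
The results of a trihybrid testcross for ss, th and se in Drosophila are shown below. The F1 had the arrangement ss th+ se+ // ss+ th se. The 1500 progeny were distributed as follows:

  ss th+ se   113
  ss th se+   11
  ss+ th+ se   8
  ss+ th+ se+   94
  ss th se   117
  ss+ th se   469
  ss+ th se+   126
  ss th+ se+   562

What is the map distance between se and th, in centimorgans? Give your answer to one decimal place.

The two rarest classes, ss th se+ and ss+ th+ se, are the double crossovers. Comparing them with the parentals, only the th allele has switched, so th is the middle locus and the order is se – th – ss.
Crossovers in the se–th interval produce the single-crossover classes ss th+ se and ss+ th se+ (113 + 126 = 239) plus the double crossovers (19).
RF(se–th) = (239 + 19) / 1500 = 258/1500 = 0.1720 → 17.2 centimorgans.

17.2 centimorgans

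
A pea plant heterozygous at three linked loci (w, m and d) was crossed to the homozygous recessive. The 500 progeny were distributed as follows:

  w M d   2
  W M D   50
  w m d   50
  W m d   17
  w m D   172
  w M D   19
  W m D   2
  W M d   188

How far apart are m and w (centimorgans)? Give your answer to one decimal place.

The two most frequent reciprocal classes, w m D and W M d, are the parental types, so the F1 was w m D / W M d.
The two rarest classes, W m D and w M d, are the double crossovers. Comparing them with the parentals, only the w allele has switched, so w is the middle locus and the order is d – w – m.
Crossovers in the w–m interval produce the single-crossover classes w M D and W m d (19 + 17 = 36) plus the double crossovers (4).
RF(w–m) = (36 + 4) / 500 = 40/500 = 0.0800 → 8.0 centimorgans.

8.0 centimorgans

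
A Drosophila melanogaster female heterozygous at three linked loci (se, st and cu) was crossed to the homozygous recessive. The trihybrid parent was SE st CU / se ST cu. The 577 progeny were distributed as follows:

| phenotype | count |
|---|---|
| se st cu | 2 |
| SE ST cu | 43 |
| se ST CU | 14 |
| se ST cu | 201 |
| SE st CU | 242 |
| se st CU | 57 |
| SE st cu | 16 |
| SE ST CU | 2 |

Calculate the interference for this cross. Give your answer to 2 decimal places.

The two rarest classes, SE ST CU and se st cu, are the double crossovers. Comparing them with the parentals, only the st allele has switched, so st is the middle locus and the order is se – st – cu.
se–st: (100 + 4)/577 = 0.1802; st–cu: (30 + 4)/577 = 0.0589.
Expected DCO frequency = 0.1802 × 0.0589 ≈ 0.01061; observed = 4/577 ≈ 0.00693.
Coefficient of coincidence = 0.00693/0.01061 ≈ 0.65; interference = 1 − 0.65 = 0.35.

0.35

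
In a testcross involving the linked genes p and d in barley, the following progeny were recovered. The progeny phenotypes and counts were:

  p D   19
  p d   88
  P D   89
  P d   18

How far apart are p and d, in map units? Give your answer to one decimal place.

The two most frequent classes, P D (89) and p d (88), are the parental types, so the F1 was P D / p d.
The recombinant classes are P d and p D: 18 + 19 = 37.
Recombination frequency = 37/214 = 0.1729 ≈ 17.3%, i.e. 17.3 map units.

17.3 map units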